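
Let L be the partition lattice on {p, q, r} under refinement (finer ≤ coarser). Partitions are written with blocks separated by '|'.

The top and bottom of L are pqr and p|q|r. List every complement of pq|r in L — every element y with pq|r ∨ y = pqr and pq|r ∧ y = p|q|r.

pr|q, p|qr

Need y with pq|r ∨ y = pqr and pq|r ∧ y = p|q|r.
Checking each element gives: pr|q, p|qr.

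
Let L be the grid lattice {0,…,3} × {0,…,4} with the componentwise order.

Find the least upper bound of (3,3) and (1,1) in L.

(3,3)

In a product of chains, the join is componentwise max, giving (3,3).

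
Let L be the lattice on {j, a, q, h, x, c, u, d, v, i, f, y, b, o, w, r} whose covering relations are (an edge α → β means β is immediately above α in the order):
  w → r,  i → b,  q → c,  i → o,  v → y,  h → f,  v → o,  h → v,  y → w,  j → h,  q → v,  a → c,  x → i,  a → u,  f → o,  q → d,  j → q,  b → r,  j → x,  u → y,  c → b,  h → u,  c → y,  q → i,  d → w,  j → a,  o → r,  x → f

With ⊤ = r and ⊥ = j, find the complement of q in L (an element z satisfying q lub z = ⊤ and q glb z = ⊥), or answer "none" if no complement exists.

none

For every candidate z, either q ∨ z ≠ r or q ∧ z ≠ j; no complement exists.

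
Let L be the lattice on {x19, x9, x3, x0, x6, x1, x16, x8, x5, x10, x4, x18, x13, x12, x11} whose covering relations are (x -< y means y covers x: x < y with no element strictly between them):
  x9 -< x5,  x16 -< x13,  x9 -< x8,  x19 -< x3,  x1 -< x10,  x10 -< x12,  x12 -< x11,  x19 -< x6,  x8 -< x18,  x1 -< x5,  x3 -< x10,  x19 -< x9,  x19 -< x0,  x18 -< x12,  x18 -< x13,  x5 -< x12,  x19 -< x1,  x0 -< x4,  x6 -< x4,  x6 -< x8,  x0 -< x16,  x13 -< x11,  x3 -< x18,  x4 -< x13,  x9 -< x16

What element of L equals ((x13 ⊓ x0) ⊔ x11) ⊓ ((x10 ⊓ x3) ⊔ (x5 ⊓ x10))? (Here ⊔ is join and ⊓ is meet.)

x13 ∧ x0 = x0
x0 ∨ x11 = x11
x10 ∧ x3 = x3
x5 ∧ x10 = x1
x3 ∨ x1 = x10
x11 ∧ x10 = x10

x10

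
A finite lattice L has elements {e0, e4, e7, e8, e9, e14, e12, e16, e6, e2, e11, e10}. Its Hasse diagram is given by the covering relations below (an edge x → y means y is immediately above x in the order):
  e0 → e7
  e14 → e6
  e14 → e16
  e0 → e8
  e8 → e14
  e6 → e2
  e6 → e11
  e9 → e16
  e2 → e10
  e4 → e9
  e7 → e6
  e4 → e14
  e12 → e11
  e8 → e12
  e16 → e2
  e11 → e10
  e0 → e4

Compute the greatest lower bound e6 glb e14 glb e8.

Common lower bounds of {e6, e14, e8}: e0, e8.
The greatest among these is e8.

e8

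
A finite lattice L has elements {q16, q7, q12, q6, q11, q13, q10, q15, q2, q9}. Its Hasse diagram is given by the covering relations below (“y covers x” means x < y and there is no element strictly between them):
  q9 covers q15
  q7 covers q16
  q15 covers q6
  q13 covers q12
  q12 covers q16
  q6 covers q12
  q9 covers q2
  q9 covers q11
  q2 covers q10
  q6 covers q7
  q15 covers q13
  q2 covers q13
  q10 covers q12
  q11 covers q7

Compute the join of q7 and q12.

q6

Common upper bounds of {q7, q12}: q15, q6, q9.
The least among these is q6.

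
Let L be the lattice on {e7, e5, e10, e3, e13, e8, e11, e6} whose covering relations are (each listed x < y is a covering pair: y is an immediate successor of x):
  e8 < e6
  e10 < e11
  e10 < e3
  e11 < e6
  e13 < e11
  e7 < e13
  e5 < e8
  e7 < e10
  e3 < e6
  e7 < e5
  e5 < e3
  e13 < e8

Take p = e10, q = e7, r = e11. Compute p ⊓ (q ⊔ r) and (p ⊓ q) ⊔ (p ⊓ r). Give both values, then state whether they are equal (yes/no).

q ⊔ r = e11, so p ⊓ (q ⊔ r) = e10 ⊓ e11 = e10.
p ⊓ q = e7 and p ⊓ r = e10, so (p ⊓ q) ⊔ (p ⊓ r) = e7 ⊔ e10 = e10.
Equal: yes.

e10; e10; yes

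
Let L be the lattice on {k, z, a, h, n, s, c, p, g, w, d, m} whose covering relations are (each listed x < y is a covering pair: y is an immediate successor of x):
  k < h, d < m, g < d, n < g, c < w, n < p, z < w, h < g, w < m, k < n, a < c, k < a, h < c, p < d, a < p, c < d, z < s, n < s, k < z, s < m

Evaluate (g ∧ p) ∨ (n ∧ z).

n

g ∧ p = n
n ∧ z = k
n ∨ k = n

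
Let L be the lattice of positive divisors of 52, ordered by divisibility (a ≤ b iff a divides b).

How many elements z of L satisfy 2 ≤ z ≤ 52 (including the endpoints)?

The interval [2, 52] = {2, 26, 4, 52}, which has 4 elements.

4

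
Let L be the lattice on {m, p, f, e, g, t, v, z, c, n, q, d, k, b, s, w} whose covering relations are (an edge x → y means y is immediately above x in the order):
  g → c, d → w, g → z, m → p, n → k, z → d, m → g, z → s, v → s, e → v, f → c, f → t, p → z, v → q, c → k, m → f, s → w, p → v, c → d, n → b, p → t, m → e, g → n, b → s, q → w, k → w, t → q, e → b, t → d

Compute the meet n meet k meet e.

Common lower bounds of {n, k, e}: m.
The greatest among these is m.

m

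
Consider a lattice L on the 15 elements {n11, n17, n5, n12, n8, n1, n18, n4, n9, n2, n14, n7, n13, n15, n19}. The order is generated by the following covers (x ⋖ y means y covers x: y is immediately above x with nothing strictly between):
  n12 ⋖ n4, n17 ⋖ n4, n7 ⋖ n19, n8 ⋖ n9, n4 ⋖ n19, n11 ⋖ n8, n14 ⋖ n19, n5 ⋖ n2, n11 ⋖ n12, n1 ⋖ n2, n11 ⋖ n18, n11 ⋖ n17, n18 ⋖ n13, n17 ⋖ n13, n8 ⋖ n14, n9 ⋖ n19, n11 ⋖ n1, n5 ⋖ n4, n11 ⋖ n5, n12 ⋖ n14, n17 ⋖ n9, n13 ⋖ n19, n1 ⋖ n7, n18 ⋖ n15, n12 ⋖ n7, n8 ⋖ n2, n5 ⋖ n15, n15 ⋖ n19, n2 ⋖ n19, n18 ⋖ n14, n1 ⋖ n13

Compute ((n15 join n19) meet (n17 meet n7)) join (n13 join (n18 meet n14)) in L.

n13

n15 ∨ n19 = n19
n17 ∧ n7 = n11
n19 ∧ n11 = n11
n18 ∧ n14 = n18
n13 ∨ n18 = n13
n11 ∨ n13 = n13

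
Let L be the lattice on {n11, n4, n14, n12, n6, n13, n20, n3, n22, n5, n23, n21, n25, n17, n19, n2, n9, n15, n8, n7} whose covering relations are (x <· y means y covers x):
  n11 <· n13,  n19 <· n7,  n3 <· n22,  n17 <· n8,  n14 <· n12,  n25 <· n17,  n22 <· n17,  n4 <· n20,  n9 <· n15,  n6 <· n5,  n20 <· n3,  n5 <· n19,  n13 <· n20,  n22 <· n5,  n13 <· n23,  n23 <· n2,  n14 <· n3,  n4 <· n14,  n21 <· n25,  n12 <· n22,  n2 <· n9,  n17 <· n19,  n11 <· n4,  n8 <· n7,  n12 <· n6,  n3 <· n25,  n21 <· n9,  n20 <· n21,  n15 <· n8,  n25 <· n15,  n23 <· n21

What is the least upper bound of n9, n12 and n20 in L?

Common upper bounds of {n9, n12, n20}: n7, n8.
The least among these is n8.

n8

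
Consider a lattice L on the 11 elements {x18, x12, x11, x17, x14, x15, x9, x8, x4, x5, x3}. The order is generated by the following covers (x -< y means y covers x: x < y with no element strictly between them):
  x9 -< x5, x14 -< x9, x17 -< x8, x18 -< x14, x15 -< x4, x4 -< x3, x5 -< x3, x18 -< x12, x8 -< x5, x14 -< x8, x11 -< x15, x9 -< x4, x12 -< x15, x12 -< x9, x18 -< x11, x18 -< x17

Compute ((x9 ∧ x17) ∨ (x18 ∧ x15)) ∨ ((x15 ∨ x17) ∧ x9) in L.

x9 ∧ x17 = x18
x18 ∧ x15 = x18
x18 ∨ x18 = x18
x15 ∨ x17 = x3
x3 ∧ x9 = x9
x18 ∨ x9 = x9

x9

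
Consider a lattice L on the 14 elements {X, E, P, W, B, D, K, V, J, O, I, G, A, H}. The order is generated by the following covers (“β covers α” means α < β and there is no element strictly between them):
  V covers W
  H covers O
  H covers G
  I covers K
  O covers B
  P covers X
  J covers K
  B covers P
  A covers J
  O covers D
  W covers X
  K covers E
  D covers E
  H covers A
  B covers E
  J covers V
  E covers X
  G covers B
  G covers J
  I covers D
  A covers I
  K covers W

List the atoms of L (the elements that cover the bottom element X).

E, P, W

The atoms are exactly the elements that cover X: E, P, W.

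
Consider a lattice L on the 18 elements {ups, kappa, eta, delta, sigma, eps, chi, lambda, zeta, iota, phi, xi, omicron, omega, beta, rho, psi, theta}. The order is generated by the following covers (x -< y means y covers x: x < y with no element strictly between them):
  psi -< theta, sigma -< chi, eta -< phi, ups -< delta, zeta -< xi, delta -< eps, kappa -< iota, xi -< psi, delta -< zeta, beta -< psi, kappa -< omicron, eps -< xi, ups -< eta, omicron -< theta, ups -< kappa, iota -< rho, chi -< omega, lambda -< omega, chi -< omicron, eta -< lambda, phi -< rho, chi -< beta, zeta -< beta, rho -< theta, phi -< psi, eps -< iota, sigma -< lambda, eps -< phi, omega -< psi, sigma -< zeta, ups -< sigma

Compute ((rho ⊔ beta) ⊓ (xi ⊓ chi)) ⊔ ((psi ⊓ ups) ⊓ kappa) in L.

sigma

rho ∨ beta = theta
xi ∧ chi = sigma
theta ∧ sigma = sigma
psi ∧ ups = ups
ups ∧ kappa = ups
sigma ∨ ups = sigma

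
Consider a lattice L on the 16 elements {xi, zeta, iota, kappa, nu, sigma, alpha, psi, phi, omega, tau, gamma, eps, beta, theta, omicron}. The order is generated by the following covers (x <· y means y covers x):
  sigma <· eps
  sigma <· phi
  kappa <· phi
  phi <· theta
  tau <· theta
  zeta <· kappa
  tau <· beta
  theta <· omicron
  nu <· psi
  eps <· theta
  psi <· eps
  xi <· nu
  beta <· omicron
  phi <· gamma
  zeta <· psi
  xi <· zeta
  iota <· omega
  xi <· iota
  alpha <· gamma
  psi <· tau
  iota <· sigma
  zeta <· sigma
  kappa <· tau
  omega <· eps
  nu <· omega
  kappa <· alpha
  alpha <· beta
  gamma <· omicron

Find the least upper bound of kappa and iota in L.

phi

Common upper bounds of {kappa, iota}: gamma, omicron, phi, theta.
The least among these is phi.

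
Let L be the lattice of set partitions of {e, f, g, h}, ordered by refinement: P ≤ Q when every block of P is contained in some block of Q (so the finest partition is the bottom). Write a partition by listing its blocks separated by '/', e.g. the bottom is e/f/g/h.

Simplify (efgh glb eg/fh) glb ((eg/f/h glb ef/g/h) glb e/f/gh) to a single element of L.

efgh ∧ eg/fh = eg/fh
eg/f/h ∧ ef/g/h = e/f/g/h
e/f/g/h ∧ e/f/gh = e/f/g/h
eg/fh ∧ e/f/g/h = e/f/g/h

e/f/g/h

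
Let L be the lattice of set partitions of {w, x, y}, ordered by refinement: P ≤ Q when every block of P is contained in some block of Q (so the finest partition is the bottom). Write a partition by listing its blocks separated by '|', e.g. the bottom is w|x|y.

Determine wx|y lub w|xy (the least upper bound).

wxy

The join of wx|y and w|xy merges any blocks that overlap across the partitions, giving wxy.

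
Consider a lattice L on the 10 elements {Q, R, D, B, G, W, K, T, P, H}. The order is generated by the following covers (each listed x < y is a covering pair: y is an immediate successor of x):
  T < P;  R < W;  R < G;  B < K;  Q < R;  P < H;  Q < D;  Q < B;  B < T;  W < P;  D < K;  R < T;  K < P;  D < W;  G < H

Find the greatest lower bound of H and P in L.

P

Common lower bounds of {H, P}: B, D, K, P, Q, R, T, W.
The greatest among these is P.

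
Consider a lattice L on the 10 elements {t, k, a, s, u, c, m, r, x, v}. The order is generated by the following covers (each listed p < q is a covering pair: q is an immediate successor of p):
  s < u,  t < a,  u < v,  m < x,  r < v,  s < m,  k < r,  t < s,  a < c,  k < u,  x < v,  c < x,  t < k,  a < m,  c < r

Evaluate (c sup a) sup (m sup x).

c ∨ a = c
m ∨ x = x
c ∨ x = x

x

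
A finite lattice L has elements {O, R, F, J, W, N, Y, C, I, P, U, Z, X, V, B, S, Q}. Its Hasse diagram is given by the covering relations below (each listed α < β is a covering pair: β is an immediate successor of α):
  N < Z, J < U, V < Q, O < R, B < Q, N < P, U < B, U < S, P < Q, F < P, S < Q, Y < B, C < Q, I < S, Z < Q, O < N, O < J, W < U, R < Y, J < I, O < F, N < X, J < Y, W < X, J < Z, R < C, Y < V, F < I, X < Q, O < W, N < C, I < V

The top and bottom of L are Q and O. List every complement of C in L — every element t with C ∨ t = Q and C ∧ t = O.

F, I, J, S, U, W

Need t with C ∨ t = Q and C ∧ t = O.
Checking each element gives: F, I, J, S, U, W.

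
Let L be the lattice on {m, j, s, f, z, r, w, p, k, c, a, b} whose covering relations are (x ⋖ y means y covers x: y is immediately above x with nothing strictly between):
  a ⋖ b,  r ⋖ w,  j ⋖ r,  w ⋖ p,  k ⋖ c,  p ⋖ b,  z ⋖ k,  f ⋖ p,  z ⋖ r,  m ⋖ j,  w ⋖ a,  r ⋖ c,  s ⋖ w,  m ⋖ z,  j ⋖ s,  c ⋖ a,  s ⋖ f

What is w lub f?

Common upper bounds of {w, f}: b, p.
The least among these is p.

p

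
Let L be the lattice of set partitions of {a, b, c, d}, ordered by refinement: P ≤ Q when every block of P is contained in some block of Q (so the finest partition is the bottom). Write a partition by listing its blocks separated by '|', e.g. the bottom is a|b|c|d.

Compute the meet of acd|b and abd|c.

ad|b|c

The meet (common refinement) of acd|b and abd|c intersects blocks pairwise, giving ad|b|c.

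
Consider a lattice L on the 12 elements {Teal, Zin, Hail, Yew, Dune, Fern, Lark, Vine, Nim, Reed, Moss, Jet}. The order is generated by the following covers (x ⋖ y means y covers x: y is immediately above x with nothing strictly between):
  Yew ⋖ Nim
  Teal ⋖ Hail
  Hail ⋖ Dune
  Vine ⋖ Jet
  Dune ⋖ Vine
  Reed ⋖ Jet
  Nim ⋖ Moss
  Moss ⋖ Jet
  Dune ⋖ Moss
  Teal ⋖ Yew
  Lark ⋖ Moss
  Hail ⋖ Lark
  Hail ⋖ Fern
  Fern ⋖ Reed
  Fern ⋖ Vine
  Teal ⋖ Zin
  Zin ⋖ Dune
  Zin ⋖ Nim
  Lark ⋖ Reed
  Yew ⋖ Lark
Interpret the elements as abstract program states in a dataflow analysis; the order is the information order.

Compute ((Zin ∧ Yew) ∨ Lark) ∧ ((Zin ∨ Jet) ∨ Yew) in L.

Lark

Zin ∧ Yew = Teal
Teal ∨ Lark = Lark
Zin ∨ Jet = Jet
Jet ∨ Yew = Jet
Lark ∧ Jet = Lark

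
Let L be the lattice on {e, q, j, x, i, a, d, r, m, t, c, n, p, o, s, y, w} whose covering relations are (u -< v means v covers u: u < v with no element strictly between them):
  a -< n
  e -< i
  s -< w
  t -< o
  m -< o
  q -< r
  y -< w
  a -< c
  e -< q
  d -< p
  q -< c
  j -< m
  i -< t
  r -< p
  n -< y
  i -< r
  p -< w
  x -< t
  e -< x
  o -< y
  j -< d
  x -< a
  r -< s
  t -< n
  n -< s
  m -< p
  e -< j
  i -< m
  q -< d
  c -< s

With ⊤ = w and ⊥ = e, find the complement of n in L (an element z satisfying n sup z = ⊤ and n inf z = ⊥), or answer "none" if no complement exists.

d

Need z with n ∨ z = w and n ∧ z = e.
Checking each element gives: d.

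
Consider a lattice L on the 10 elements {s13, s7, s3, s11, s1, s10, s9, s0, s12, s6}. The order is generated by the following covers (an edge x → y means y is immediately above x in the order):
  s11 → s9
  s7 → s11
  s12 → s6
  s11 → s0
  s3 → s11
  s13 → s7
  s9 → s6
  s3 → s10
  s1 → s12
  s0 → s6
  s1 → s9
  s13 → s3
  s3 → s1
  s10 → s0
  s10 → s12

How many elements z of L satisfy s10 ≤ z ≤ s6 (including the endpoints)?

4

The interval [s10, s6] = {s0, s10, s12, s6}, which has 4 elements.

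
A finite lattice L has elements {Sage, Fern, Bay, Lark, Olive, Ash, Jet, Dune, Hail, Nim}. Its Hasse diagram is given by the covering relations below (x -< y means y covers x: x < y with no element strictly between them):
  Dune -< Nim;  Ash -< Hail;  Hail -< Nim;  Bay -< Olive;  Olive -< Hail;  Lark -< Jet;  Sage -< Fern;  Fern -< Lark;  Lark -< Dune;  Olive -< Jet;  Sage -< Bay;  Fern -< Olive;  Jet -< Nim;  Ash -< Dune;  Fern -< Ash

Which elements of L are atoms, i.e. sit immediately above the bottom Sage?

Bay, Fern

The atoms are exactly the elements that cover Sage: Bay, Fern.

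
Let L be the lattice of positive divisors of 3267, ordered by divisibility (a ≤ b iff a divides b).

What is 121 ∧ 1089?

121

In the divisibility order, the meet is the greatest common divisor: gcd(121, 1089) = 121.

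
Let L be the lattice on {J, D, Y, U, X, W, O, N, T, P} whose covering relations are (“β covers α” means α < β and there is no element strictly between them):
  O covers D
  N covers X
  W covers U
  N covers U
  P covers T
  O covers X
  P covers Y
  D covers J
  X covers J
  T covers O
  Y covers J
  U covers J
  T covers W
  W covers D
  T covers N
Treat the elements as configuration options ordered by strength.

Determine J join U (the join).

Common upper bounds of {J, U}: N, P, T, U, W.
The least among these is U.

U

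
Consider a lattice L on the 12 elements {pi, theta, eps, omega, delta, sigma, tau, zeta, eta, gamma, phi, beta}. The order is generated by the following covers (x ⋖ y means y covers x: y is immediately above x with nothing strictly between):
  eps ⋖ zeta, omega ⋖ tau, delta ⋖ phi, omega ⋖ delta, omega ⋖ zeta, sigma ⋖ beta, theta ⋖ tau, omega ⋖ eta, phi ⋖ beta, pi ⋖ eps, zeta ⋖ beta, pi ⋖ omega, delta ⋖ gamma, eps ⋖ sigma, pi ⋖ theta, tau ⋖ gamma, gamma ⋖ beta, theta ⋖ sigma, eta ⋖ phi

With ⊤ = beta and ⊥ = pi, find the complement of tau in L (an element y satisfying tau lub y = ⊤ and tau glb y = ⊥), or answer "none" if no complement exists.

Need y with tau ∨ y = beta and tau ∧ y = pi.
Checking each element gives: eps.

eps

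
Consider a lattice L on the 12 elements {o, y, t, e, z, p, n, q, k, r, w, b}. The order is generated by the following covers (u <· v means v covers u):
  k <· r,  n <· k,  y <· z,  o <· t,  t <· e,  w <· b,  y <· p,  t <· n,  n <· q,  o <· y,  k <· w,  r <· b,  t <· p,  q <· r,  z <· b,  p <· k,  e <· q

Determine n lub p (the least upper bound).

k

Common upper bounds of {n, p}: b, k, r, w.
The least among these is k.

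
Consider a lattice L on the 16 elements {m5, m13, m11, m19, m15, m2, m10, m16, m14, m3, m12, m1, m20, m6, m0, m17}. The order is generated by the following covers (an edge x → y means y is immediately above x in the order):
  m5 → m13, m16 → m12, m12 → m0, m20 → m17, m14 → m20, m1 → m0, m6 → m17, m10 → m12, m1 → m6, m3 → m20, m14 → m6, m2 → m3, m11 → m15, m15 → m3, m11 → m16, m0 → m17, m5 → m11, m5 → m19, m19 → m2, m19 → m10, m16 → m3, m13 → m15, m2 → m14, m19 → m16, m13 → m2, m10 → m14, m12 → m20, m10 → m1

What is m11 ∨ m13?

Common upper bounds of {m11, m13}: m15, m17, m20, m3.
The least among these is m15.

m15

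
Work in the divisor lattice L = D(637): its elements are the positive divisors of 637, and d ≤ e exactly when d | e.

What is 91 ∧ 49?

In the divisibility order, the meet is the greatest common divisor: gcd(91, 49) = 7.

7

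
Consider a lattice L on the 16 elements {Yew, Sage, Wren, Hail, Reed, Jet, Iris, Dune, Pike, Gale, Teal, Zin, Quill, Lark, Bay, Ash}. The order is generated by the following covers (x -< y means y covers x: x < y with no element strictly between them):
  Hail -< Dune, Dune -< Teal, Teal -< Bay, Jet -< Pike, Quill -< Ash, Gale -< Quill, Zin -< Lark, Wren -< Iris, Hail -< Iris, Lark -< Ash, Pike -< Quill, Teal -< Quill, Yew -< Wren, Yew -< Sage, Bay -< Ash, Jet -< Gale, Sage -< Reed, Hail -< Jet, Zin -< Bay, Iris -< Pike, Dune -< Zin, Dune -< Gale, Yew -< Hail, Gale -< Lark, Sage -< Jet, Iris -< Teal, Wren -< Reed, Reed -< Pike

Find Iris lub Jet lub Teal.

Common upper bounds of {Iris, Jet, Teal}: Ash, Quill.
The least among these is Quill.

Quill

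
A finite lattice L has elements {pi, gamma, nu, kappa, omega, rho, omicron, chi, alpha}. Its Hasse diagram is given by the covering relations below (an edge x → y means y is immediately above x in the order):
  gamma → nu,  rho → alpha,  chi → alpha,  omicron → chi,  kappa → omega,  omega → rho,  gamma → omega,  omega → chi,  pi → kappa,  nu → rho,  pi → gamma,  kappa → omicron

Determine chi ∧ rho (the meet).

omega

Common lower bounds of {chi, rho}: gamma, kappa, omega, pi.
The greatest among these is omega.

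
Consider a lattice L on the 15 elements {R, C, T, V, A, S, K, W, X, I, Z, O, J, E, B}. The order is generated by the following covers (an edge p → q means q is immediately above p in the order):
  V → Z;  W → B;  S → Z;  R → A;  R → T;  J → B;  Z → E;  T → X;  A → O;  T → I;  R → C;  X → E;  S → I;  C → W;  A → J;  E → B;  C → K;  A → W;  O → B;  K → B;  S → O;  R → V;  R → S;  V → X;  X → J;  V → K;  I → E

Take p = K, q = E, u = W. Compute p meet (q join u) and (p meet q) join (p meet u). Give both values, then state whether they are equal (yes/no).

K; K; yes

q join u = B, so p meet (q join u) = K meet B = K.
p meet q = V and p meet u = C, so (p meet q) join (p meet u) = V join C = K.
Equal: yes.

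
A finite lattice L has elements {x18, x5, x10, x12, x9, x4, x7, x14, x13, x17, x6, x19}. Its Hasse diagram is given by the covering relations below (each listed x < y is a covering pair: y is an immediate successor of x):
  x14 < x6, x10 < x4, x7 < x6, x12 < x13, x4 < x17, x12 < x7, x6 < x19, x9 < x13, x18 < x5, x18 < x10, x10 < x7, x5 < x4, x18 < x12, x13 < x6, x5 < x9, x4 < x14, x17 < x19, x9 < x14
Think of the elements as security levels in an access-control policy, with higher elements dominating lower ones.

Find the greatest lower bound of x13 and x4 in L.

x5

Common lower bounds of {x13, x4}: x18, x5.
The greatest among these is x5.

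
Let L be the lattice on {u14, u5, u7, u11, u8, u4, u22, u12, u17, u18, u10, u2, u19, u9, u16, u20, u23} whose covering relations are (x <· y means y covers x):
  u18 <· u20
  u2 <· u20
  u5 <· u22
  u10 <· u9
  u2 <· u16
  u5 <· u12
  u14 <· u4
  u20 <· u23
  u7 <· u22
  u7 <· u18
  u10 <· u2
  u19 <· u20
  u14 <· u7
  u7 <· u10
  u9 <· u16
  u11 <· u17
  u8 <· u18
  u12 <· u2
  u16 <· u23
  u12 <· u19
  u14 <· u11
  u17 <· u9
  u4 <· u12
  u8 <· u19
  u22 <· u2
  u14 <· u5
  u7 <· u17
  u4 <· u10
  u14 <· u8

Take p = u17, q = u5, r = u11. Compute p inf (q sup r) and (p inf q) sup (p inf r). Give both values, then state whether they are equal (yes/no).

q sup r = u16, so p inf (q sup r) = u17 inf u16 = u17.
p inf q = u14 and p inf r = u11, so (p inf q) sup (p inf r) = u14 sup u11 = u11.
Equal: no.

u17; u11; no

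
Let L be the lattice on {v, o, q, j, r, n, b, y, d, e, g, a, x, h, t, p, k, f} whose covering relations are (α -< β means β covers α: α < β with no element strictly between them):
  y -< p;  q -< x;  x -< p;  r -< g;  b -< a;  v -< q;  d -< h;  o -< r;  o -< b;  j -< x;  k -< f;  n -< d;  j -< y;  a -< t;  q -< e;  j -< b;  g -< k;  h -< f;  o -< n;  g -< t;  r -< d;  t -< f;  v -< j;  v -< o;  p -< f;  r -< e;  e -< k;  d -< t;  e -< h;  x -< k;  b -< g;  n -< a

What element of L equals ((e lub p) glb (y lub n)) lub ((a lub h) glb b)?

f

e ∨ p = f
y ∨ n = f
f ∧ f = f
a ∨ h = f
f ∧ b = b
f ∨ b = f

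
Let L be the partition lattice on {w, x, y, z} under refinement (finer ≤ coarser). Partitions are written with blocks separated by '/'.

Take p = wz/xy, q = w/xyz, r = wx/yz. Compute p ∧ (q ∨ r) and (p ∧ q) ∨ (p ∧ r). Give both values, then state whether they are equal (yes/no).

q ∨ r = wxyz, so p ∧ (q ∨ r) = wz/xy ∧ wxyz = wz/xy.
p ∧ q = w/xy/z and p ∧ r = w/x/y/z, so (p ∧ q) ∨ (p ∧ r) = w/xy/z ∨ w/x/y/z = w/xy/z.
Equal: no.

wz/xy; w/xy/z; no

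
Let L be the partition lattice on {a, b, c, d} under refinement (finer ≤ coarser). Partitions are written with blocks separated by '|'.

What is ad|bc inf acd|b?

ad|b|c

Common lower bounds of {ad|bc, acd|b}: ad|b|c, a|b|c|d.
The greatest among these is ad|b|c.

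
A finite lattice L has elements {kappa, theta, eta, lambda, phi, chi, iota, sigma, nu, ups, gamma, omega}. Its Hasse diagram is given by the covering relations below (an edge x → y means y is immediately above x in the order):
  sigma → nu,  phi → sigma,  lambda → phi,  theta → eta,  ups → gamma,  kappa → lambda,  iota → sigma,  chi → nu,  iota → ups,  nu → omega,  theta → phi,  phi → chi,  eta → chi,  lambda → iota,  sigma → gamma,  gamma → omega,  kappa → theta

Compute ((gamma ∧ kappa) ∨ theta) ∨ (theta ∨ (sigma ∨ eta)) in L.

gamma ∧ kappa = kappa
kappa ∨ theta = theta
sigma ∨ eta = nu
theta ∨ nu = nu
theta ∨ nu = nu

nu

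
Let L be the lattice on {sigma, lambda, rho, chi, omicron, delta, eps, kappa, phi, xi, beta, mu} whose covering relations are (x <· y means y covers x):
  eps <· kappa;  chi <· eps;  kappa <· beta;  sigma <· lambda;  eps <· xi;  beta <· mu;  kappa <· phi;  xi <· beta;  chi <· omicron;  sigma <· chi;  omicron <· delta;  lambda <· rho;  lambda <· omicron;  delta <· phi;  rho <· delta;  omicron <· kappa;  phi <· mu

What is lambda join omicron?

omicron

Common upper bounds of {lambda, omicron}: beta, delta, kappa, mu, omicron, phi.
The least among these is omicron.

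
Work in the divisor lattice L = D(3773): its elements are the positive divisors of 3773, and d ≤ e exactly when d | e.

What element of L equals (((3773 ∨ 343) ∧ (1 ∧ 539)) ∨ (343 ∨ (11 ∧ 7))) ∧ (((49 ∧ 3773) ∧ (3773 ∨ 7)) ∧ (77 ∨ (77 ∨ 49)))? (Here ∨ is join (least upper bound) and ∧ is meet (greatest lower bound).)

49

3773 ∨ 343 = 3773
1 ∧ 539 = 1
3773 ∧ 1 = 1
11 ∧ 7 = 1
343 ∨ 1 = 343
1 ∨ 343 = 343
49 ∧ 3773 = 49
3773 ∨ 7 = 3773
49 ∧ 3773 = 49
77 ∨ 49 = 539
77 ∨ 539 = 539
49 ∧ 539 = 49
343 ∧ 49 = 49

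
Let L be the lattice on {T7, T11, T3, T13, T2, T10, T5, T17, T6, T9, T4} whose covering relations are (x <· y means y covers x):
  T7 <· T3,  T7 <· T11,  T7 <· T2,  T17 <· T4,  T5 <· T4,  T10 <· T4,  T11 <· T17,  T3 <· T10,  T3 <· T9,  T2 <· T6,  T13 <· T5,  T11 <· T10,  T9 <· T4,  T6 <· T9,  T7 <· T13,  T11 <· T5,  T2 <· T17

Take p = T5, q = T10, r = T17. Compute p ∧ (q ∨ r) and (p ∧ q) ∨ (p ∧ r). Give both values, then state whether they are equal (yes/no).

T5; T11; no

q ∨ r = T4, so p ∧ (q ∨ r) = T5 ∧ T4 = T5.
p ∧ q = T11 and p ∧ r = T11, so (p ∧ q) ∨ (p ∧ r) = T11 ∨ T11 = T11.
Equal: no.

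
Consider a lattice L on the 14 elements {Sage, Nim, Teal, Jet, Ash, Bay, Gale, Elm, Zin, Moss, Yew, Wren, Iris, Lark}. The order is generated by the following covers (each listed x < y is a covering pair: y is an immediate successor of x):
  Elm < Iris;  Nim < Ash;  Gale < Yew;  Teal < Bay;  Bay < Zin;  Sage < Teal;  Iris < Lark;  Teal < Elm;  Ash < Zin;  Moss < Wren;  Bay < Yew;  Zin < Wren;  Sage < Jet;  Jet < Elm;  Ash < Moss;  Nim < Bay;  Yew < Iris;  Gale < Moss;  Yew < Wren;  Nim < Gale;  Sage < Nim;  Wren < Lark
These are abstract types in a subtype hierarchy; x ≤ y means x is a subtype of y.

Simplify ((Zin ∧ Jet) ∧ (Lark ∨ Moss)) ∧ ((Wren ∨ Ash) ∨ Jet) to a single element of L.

Zin ∧ Jet = Sage
Lark ∨ Moss = Lark
Sage ∧ Lark = Sage
Wren ∨ Ash = Wren
Wren ∨ Jet = Lark
Sage ∧ Lark = Sage

Sage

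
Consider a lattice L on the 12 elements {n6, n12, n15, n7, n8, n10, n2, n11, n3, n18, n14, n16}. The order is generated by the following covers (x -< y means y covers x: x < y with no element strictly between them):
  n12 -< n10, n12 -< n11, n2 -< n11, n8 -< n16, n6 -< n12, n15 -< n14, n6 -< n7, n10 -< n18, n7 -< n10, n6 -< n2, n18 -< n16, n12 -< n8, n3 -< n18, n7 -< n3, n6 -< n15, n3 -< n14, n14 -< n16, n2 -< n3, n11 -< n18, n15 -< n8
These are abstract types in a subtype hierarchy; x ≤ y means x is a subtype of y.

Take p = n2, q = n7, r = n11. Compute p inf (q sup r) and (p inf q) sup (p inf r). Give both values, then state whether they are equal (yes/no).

n2; n2; yes

q sup r = n18, so p inf (q sup r) = n2 inf n18 = n2.
p inf q = n6 and p inf r = n2, so (p inf q) sup (p inf r) = n6 sup n2 = n2.
Equal: yes.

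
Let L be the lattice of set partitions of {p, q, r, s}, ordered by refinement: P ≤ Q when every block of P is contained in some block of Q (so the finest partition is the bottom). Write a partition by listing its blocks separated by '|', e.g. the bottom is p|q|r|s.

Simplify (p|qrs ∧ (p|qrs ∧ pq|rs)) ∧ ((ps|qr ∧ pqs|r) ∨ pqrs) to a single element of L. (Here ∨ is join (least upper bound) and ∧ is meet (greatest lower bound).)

p|qrs ∧ pq|rs = p|q|rs
p|qrs ∧ p|q|rs = p|q|rs
ps|qr ∧ pqs|r = ps|q|r
ps|q|r ∨ pqrs = pqrs
p|q|rs ∧ pqrs = p|q|rs

p|q|rs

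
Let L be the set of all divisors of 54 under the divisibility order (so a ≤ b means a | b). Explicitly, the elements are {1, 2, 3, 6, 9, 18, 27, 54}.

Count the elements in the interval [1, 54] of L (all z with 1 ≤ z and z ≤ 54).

The interval [1, 54] = {1, 18, 2, 27, 3, 54, 6, 9}, which has 8 elements.

8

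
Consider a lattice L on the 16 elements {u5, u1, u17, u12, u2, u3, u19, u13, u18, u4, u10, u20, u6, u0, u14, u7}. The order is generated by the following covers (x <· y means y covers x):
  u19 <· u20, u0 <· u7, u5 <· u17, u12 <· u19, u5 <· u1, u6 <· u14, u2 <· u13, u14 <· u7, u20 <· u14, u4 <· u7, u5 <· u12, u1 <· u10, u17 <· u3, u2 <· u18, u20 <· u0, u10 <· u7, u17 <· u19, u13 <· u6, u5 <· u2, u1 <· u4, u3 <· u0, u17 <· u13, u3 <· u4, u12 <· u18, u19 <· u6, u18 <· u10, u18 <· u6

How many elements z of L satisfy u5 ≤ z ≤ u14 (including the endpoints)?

The interval [u5, u14] = {u12, u13, u14, u17, u18, u19, u2, u20, u5, u6}, which has 10 elements.

10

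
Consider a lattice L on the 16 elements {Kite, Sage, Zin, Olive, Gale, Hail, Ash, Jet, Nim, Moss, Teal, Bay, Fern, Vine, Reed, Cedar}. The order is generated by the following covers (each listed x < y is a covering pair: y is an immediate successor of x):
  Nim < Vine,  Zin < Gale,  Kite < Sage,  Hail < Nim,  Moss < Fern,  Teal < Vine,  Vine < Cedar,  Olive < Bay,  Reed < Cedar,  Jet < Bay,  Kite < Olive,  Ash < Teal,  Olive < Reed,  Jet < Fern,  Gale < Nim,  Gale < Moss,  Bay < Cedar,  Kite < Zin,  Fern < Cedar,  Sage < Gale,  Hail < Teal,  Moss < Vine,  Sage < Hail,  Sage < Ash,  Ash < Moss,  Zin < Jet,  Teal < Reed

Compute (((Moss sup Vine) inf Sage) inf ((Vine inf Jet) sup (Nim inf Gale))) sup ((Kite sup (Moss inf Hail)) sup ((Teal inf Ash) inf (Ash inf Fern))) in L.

Moss ∨ Vine = Vine
Vine ∧ Sage = Sage
Vine ∧ Jet = Zin
Nim ∧ Gale = Gale
Zin ∨ Gale = Gale
Sage ∧ Gale = Sage
Moss ∧ Hail = Sage
Kite ∨ Sage = Sage
Teal ∧ Ash = Ash
Ash ∧ Fern = Ash
Ash ∧ Ash = Ash
Sage ∨ Ash = Ash
Sage ∨ Ash = Ash

Ash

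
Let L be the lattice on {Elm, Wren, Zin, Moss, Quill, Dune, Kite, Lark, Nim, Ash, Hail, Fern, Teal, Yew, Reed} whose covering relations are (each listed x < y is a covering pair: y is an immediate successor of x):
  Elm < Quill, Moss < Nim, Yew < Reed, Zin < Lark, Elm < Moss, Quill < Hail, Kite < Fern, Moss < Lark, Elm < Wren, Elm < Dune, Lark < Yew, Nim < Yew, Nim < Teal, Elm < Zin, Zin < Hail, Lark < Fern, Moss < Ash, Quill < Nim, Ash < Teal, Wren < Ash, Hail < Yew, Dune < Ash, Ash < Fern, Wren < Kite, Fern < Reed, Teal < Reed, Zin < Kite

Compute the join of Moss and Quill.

Nim

Common upper bounds of {Moss, Quill}: Nim, Reed, Teal, Yew.
The least among these is Nim.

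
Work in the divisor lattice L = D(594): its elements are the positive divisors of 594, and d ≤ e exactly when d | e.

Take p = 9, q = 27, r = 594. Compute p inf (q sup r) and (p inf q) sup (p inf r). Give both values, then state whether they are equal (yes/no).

9; 9; yes

q sup r = 594, so p inf (q sup r) = 9 inf 594 = 9.
p inf q = 9 and p inf r = 9, so (p inf q) sup (p inf r) = 9 sup 9 = 9.
Equal: yes.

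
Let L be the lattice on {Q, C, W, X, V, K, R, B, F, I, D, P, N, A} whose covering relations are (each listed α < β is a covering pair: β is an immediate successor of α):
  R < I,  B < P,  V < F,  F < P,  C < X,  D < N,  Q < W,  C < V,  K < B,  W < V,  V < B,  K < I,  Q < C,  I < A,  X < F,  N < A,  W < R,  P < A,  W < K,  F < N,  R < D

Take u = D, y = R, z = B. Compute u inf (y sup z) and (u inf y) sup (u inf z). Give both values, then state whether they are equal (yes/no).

D; R; no

y sup z = A, so u inf (y sup z) = D inf A = D.
u inf y = R and u inf z = W, so (u inf y) sup (u inf z) = R sup W = R.
Equal: no.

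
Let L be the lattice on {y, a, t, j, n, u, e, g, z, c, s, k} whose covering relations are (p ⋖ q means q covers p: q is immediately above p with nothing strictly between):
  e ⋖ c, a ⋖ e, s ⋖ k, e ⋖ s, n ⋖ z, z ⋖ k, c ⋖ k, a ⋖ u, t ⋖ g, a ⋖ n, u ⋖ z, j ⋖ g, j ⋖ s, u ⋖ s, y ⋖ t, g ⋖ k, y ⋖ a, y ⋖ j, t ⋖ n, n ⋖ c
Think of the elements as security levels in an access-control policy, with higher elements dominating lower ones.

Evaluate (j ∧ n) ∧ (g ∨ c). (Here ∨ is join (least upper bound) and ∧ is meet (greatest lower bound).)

y

j ∧ n = y
g ∨ c = k
y ∧ k = y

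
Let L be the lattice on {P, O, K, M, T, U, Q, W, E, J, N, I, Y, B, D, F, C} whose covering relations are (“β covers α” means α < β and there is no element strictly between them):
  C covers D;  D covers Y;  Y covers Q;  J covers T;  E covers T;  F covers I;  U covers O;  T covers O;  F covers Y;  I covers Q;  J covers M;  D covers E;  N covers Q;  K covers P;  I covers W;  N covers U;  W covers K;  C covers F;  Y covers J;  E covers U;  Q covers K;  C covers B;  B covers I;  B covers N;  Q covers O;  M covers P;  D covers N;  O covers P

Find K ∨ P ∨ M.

Common upper bounds of {K, P, M}: C, D, F, Y.
The least among these is Y.

Y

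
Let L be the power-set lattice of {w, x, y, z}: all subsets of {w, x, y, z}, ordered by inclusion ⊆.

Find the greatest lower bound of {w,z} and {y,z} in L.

{z}

Under ⊆, meet is intersection: {w,z} ∩ {y,z} = {z}.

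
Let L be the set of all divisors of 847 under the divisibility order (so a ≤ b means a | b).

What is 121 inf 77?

11

Common lower bounds of {121, 77}: 1, 11.
The greatest among these is 11.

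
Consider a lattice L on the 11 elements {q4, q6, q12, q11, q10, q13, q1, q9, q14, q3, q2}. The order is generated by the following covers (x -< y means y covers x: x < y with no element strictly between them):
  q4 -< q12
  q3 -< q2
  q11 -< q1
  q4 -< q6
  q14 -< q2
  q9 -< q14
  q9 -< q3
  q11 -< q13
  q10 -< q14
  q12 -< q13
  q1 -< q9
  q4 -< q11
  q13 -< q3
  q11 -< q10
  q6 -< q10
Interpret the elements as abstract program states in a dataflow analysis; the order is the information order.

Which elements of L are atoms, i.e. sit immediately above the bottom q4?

q11, q12, q6

The atoms are exactly the elements that cover q4: q11, q12, q6.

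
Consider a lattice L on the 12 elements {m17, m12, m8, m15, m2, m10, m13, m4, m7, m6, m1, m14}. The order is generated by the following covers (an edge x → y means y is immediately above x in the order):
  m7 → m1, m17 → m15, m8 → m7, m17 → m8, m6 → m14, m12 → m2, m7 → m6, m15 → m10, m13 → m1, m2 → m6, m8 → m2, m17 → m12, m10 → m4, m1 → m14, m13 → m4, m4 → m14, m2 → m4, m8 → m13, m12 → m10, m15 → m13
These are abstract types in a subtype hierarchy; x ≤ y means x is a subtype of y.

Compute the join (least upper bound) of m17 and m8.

Common upper bounds of {m17, m8}: m1, m13, m14, m2, m4, m6, m7, m8.
The least among these is m8.

m8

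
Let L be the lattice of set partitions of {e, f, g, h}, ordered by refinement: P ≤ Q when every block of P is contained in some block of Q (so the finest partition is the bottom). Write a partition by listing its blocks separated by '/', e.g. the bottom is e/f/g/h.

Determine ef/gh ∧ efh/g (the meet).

Common lower bounds of {ef/gh, efh/g}: e/f/g/h, ef/g/h.
The greatest among these is ef/g/h.

ef/g/h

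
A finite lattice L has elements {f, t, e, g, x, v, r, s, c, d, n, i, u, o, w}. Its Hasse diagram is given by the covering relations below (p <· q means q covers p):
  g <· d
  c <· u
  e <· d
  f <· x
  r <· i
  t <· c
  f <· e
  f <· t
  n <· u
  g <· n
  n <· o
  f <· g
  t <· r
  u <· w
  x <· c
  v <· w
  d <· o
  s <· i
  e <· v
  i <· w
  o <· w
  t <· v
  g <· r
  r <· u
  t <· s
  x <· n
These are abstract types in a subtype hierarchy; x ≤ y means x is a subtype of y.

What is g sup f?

g

Common upper bounds of {g, f}: d, g, i, n, o, r, u, w.
The least among these is g.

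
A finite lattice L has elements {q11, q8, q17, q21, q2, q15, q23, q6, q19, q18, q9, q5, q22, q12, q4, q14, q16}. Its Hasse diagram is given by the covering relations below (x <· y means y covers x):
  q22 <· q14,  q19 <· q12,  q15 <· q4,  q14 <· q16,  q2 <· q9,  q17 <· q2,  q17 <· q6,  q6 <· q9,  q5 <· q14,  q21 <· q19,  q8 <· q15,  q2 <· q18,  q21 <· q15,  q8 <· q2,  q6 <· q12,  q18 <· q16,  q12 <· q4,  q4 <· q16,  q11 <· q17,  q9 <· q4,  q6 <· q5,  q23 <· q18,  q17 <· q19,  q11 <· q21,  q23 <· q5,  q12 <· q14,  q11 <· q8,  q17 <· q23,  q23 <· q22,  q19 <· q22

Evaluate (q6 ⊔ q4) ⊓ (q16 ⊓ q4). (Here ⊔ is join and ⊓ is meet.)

q6 ∨ q4 = q4
q16 ∧ q4 = q4
q4 ∧ q4 = q4

q4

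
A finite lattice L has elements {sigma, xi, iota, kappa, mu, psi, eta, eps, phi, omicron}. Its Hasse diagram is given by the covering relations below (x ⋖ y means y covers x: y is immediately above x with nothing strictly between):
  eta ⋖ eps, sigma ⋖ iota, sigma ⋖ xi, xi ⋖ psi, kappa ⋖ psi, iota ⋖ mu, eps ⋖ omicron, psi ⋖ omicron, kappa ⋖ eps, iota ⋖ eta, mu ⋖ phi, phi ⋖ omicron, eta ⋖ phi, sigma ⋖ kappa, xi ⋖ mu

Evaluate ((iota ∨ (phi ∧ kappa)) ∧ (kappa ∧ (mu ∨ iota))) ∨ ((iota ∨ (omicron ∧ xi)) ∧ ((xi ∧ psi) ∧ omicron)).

xi

phi ∧ kappa = sigma
iota ∨ sigma = iota
mu ∨ iota = mu
kappa ∧ mu = sigma
iota ∧ sigma = sigma
omicron ∧ xi = xi
iota ∨ xi = mu
xi ∧ psi = xi
xi ∧ omicron = xi
mu ∧ xi = xi
sigma ∨ xi = xi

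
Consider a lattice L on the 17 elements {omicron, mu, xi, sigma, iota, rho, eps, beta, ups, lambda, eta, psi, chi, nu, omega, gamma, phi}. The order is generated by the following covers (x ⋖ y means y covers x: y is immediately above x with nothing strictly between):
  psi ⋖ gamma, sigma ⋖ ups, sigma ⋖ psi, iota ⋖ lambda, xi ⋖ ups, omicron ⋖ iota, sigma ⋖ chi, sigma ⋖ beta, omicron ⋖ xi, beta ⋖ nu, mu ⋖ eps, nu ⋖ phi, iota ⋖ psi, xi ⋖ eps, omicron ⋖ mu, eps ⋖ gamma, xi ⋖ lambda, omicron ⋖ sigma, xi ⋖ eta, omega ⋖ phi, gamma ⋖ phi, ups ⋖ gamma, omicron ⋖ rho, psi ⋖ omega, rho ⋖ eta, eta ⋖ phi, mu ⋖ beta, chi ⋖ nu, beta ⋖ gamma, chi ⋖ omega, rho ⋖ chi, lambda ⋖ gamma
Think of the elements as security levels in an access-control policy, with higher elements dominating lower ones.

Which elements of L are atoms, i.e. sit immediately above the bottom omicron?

The atoms are exactly the elements that cover omicron: iota, mu, rho, sigma, xi.

iota, mu, rho, sigma, xi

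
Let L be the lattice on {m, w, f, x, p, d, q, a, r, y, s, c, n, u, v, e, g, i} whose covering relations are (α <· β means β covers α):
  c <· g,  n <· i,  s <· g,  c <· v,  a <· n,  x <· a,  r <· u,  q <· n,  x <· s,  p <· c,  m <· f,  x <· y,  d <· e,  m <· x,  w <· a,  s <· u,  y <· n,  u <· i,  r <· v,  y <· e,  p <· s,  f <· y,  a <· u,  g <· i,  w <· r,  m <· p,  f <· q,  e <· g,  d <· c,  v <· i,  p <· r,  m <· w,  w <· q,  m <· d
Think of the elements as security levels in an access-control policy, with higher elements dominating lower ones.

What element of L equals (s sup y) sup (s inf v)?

s ∨ y = g
s ∧ v = p
g ∨ p = g

g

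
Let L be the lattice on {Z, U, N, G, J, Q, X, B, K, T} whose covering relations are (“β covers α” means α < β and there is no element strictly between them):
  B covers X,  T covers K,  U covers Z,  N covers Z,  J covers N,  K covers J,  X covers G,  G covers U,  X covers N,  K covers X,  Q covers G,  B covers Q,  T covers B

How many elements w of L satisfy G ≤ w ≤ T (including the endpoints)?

The interval [G, T] = {B, G, K, Q, T, X}, which has 6 elements.

6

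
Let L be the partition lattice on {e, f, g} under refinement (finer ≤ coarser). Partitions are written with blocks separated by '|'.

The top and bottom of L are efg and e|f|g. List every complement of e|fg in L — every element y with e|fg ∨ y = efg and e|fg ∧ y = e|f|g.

ef|g, eg|f

Need y with e|fg ∨ y = efg and e|fg ∧ y = e|f|g.
Checking each element gives: ef|g, eg|f.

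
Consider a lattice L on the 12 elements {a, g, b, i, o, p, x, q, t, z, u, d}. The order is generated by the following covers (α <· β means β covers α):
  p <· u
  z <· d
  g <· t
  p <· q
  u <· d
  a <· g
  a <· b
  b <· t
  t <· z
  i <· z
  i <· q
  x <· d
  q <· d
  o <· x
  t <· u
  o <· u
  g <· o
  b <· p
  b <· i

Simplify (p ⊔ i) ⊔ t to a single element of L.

p ∨ i = q
q ∨ t = d

d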